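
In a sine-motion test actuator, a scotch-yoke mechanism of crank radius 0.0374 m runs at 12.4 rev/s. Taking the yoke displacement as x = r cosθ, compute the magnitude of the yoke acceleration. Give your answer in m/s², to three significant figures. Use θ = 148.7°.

ω = 77.91 rad/s (from 12.4 rev/s).
x = r cosθ ⇒ ẍ = −rω² cosθ (ω constant).
|a| = rω²|cosθ| = 0.0374·(77.91)²·|cos 148.7°| = 193.98 m/s².

194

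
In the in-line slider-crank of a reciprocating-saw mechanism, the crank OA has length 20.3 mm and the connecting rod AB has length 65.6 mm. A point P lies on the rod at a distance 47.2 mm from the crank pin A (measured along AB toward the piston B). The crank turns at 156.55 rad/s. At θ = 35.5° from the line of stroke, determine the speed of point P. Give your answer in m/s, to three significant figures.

ω = 156.6 rad/s.  Crank-pin speed |V_A| = rω = 3.178 m/s, perpendicular to OA.
Rod angle: sinφ = −(r/L) sinθ ⇒ φ = -10.352°; ω_rod = −rω cosθ/√(L²−r²sin²θ) = -40.092 rad/s.
V_P = V_A + ω_rod × AP, with AP = 0.0472 m along the rod.
Components: V_Px = −rω sinθ − a·ω_rod·sinφ = -2.1855 m/s;  V_Py = rω cosθ + a·ω_rod·cosφ = +0.72569 m/s.
|V_P| = √(V_Px² + V_Py²) = 2.3028 m/s.

2.30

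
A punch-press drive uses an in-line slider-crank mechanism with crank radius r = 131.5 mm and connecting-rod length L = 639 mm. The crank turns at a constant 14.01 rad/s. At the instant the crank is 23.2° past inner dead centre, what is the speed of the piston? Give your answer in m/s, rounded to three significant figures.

0.863

ω = 14.01 rad/s
For an in-line slider-crank, x = r cosθ + √(L² − r² sin²θ), so v = −rω sinθ·[1 + r cosθ/√(L² − r² sin²θ)].
With r = 0.1315 m, L = 0.639 m, θ = 23.2°: √(L² − r² sin²θ) = 0.6369 m.
v = −0.1315·14.01·0.39394·[1 + 0.1315·0.91914/0.6369] = -0.8635 m/s.
|v| = 0.8635 m/s.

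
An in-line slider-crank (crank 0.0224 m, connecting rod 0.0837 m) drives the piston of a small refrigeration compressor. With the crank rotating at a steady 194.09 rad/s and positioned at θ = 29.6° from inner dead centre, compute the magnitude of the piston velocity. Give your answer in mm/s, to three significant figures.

2650

ω = 194.1 rad/s
For an in-line slider-crank, x = r cosθ + √(L² − r² sin²θ), so v = −rω sinθ·[1 + r cosθ/√(L² − r² sin²θ)].
With r = 0.0224 m, L = 0.0837 m, θ = 29.6°: √(L² − r² sin²θ) = 0.082965 m.
v = −0.0224·194.1·0.49394·[1 + 0.0224·0.86949/0.082965] = -2.6516 m/s.
|v| = 2.6516 m/s = 2651.6 mm/s.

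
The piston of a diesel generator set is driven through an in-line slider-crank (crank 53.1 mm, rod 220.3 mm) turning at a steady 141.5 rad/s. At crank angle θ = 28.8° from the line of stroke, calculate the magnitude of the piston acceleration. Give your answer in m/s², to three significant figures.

1070

ω = 141.5 rad/s
x(θ) = r cosθ + √(L² − r² sin²θ); with ω constant, a = ω²·d²x/dθ².
d²x/dθ² = −r cosθ − r²(cos2θ)/√u − r⁴ sin²2θ/(4u^{3/2}),  u = L² − r² sin²θ = 0.0478777 m².
Substituting r = 0.0531 m, L = 0.2203 m, θ = 28.8°: d²x/dθ² = -0.053572 m.
a = ω²·d²x/dθ² = (141.5)²·(-0.053572) = -1072.6 m/s²;  |a| = 1072.6 m/s².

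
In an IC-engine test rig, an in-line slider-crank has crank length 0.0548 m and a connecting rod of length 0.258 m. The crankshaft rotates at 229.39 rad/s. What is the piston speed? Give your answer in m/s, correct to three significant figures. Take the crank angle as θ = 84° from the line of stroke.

12.8

ω = 229.4 rad/s
For an in-line slider-crank, x = r cosθ + √(L² − r² sin²θ), so v = −rω sinθ·[1 + r cosθ/√(L² − r² sin²θ)].
With r = 0.0548 m, L = 0.258 m, θ = 84°: √(L² − r² sin²θ) = 0.25218 m.
v = −0.0548·229.4·0.99452·[1 + 0.0548·0.10453/0.25218] = -12.786 m/s.
|v| = 12.786 m/s.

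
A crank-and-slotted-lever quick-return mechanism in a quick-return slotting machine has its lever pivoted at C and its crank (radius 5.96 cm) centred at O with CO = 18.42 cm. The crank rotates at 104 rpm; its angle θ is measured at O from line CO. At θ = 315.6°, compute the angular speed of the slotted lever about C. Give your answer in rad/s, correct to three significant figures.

ω = 10.89 rad/s (from 104 rpm).
Crank pin A relative to C: A = (d + r cosθ, r sinθ); lever angle φ = atan2(r sinθ, d + r cosθ).
Differentiating tanφ: φ̇ = rω(d cosθ + r)/(d² + r² + 2dr cosθ).
d² + r² + 2dr cosθ = |CA|² = 0.0531692 m²;  d cosθ + r = +0.19121 m.
|ω_lever| = |0.0596·10.89·+0.19121| / 0.0531692 = 2.3343 rad/s.

2.33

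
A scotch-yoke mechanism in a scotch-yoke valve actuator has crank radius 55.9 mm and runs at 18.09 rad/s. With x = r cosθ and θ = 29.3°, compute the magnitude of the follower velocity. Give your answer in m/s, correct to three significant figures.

ω = 18.09 rad/s
x = r cosθ ⇒ ẋ = −rω sinθ.
|v| = rω|sinθ| = 0.0559·18.09·|sin 29.3°| = 0.49488 m/s.

0.495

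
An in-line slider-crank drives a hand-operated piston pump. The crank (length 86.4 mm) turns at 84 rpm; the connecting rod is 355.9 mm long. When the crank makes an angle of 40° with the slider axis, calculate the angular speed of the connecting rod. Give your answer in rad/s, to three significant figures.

ω = 8.796 rad/s (converted from 84 rpm).
The rod makes angle φ with the slider axis where L sinφ = r sinθ; differentiating, L cosφ·φ̇ = r ω cosθ.
L cosφ = √(L² − r² sin²θ) = 0.35154 m.
|ω_rod| = r ω |cosθ| / √(L² − r² sin²θ) = 0.0864·8.796·0.76604/0.35154 = 1.6562 rad/s.

1.66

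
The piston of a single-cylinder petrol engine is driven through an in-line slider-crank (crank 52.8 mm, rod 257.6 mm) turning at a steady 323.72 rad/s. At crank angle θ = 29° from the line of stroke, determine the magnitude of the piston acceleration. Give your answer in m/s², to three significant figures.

ω = 323.7 rad/s
x(θ) = r cosθ + √(L² − r² sin²θ); with ω constant, a = ω²·d²x/dθ².
d²x/dθ² = −r cosθ − r²(cos2θ)/√u − r⁴ sin²2θ/(4u^{3/2}),  u = L² − r² sin²θ = 0.0657025 m².
Substituting r = 0.0528 m, L = 0.2576 m, θ = 29°: d²x/dθ² = -0.052026 m.
a = ω²·d²x/dθ² = (323.7)²·(-0.052026) = -5452.1 m/s²;  |a| = 5452.1 m/s².

5450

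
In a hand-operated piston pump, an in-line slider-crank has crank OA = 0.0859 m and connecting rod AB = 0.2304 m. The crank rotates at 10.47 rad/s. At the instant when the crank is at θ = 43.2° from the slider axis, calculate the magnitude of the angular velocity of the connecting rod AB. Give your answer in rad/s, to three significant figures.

2.94

ω = 10.47 rad/s
The rod makes angle φ with the slider axis where L sinφ = r sinθ; differentiating, L cosφ·φ̇ = r ω cosθ.
L cosφ = √(L² − r² sin²θ) = 0.22277 m.
|ω_rod| = r ω |cosθ| / √(L² − r² sin²θ) = 0.0859·10.47·0.72897/0.22277 = 2.943 rad/s.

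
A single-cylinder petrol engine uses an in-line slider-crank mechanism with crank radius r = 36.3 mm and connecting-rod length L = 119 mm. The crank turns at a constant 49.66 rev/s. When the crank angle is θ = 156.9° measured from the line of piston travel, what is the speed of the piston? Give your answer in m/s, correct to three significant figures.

3.19

ω = 2π·49.7 = 312 rad/s
For an in-line slider-crank, x = r cosθ + √(L² − r² sin²θ), so v = −rω sinθ·[1 + r cosθ/√(L² − r² sin²θ)].
With r = 0.0363 m, L = 0.119 m, θ = 156.9°: √(L² − r² sin²θ) = 0.11814 m.
v = −0.0363·312·0.39234·[1 + 0.0363·-0.91982/0.11814] = -3.1879 m/s.
|v| = 3.1879 m/s.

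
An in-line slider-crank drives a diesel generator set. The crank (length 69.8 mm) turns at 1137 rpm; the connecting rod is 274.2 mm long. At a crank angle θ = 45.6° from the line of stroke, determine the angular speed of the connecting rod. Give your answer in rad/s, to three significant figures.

ω = 119.1 rad/s (converted from 1137 rpm).
The rod makes angle φ with the slider axis where L sinφ = r sinθ; differentiating, L cosφ·φ̇ = r ω cosθ.
L cosφ = √(L² − r² sin²θ) = 0.26963 m.
|ω_rod| = r ω |cosθ| / √(L² − r² sin²θ) = 0.0698·119.1·0.69966/0.26963 = 21.566 rad/s.

21.6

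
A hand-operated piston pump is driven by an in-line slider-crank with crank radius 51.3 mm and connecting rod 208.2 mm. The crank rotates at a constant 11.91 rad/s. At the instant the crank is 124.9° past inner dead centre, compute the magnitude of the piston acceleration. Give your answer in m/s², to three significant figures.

ω = 11.91 rad/s
x(θ) = r cosθ + √(L² − r² sin²θ); with ω constant, a = ω²·d²x/dθ².
d²x/dθ² = −r cosθ − r²(cos2θ)/√u − r⁴ sin²2θ/(4u^{3/2}),  u = L² − r² sin²θ = 0.041577 m².
Substituting r = 0.0513 m, L = 0.2082 m, θ = 124.9°: d²x/dθ² = +0.033628 m.
a = ω²·d²x/dθ² = (11.91)²·(+0.033628) = +4.77 m/s²;  |a| = 4.77 m/s².

4.77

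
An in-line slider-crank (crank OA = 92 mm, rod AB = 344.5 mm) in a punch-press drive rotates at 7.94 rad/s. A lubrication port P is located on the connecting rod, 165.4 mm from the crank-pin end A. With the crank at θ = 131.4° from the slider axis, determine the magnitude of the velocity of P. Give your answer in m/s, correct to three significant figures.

0.560

ω = 7.94 rad/s.  Crank-pin speed |V_A| = rω = 0.73048 m/s, perpendicular to OA.
Rod angle: sinφ = −(r/L) sinθ ⇒ φ = -11.556°; ω_rod = −rω cosθ/√(L²−r²sin²θ) = +1.4313 rad/s.
V_P = V_A + ω_rod × AP, with AP = 0.1654 m along the rod.
Components: V_Px = −rω sinθ − a·ω_rod·sinφ = -0.50052 m/s;  V_Py = rω cosθ + a·ω_rod·cosφ = -0.25114 m/s.
|V_P| = √(V_Px² + V_Py²) = 0.55999 m/s.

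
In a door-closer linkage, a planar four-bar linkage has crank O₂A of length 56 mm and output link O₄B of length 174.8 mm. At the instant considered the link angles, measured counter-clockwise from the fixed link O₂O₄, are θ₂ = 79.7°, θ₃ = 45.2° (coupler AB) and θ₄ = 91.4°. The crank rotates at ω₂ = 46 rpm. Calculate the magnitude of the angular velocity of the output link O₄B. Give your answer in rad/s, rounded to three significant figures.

1.21

ω₂ = 4.817 rad/s (from 46 rpm).
Differentiating the loop-closure r₂e^{iθ₂}+r₃e^{iθ₃}=r₁+r₄e^{iθ₄} gives r₂ω₂e^{iθ₂}+r₃ω₃e^{iθ₃}=r₄ω₄e^{iθ₄}.
Eliminating the other unknown: ω₄ = r₂ω₂ sin(θ₂−θ₃) / [r₄ sin(θ₄−θ₃)].
Numerator sine = +0.56641; denominator sine = +0.72176.
Result = 0.056·4.817·(+0.56641) / (0.1748·(+0.72176)) = +1.2111 rad/s; magnitude 1.2111 rad/s.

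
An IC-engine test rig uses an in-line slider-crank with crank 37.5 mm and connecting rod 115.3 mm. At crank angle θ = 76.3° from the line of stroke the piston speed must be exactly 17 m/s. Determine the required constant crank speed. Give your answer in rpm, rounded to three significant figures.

For an in-line slider-crank, |v_piston| = rω|sinθ|·[1 + r cosθ/√(L² − r² sin²θ)].
With r = 0.0375 m, L = 0.1153 m, θ = 76.3°: the bracketed kinematic factor |dx/dθ| = 0.039391 m.
ω = v/|dx/dθ| = 17/0.039391 = 431.57 rad/s.
N = 60ω/(2π) = 4121.2 rpm.

4120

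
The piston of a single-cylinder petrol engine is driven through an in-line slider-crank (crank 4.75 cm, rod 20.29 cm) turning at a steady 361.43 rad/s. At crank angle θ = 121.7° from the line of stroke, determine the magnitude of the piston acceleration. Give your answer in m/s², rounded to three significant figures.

3910

ω = 361.4 rad/s
x(θ) = r cosθ + √(L² − r² sin²θ); with ω constant, a = ω²·d²x/dθ².
d²x/dθ² = −r cosθ − r²(cos2θ)/√u − r⁴ sin²2θ/(4u^{3/2}),  u = L² − r² sin²θ = 0.0395352 m².
Substituting r = 0.0475 m, L = 0.2029 m, θ = 121.7°: d²x/dθ² = +0.029911 m.
a = ω²·d²x/dθ² = (361.4)²·(+0.029911) = +3907.4 m/s²;  |a| = 3907.4 m/s².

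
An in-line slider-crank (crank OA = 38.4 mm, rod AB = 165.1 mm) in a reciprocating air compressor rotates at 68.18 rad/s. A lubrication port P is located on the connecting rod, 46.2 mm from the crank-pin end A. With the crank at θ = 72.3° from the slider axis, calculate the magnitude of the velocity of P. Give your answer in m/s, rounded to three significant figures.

2.61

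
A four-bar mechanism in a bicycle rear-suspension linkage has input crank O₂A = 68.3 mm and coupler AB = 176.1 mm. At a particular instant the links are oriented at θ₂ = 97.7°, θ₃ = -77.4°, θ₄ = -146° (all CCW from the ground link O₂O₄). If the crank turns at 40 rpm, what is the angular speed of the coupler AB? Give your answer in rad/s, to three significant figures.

ω₂ = 4.189 rad/s (from 40 rpm).
Differentiating the loop-closure r₂e^{iθ₂}+r₃e^{iθ₃}=r₁+r₄e^{iθ₄} gives r₂ω₂e^{iθ₂}+r₃ω₃e^{iθ₃}=r₄ω₄e^{iθ₄}.
Eliminating the other unknown: ω₃ = r₂ω₂ sin(θ₄−θ₂) / [r₃ sin(θ₃−θ₄)].
Numerator sine = +0.89649; denominator sine = +0.93106.
Result = 0.0683·4.189·(+0.89649) / (0.1761·(+0.93106)) = +1.5643 rad/s; magnitude 1.5643 rad/s.

1.56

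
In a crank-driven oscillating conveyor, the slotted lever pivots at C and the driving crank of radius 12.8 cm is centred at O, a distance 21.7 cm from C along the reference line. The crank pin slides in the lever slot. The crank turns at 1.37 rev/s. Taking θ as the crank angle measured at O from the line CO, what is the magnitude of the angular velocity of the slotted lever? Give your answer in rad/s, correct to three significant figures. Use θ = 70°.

ω = 8.608 rad/s (from 1.37 rev/s).
Crank pin A relative to C: A = (d + r cosθ, r sinθ); lever angle φ = atan2(r sinθ, d + r cosθ).
Differentiating tanφ: φ̇ = rω(d cosθ + r)/(d² + r² + 2dr cosθ).
d² + r² + 2dr cosθ = |CA|² = 0.0824729 m²;  d cosθ + r = +0.20222 m.
|ω_lever| = |0.128·8.608·+0.20222| / 0.0824729 = 2.7016 rad/s.

2.70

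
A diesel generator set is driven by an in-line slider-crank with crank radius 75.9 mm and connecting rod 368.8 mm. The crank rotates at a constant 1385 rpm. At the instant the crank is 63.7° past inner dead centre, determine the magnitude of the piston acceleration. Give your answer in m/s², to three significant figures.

ω = 2π·1385/60 = 145 rad/s
x(θ) = r cosθ + √(L² − r² sin²θ); with ω constant, a = ω²·d²x/dθ².
d²x/dθ² = −r cosθ − r²(cos2θ)/√u − r⁴ sin²2θ/(4u^{3/2}),  u = L² − r² sin²θ = 0.131384 m².
Substituting r = 0.0759 m, L = 0.3688 m, θ = 63.7°: d²x/dθ² = -0.024086 m.
a = ω²·d²x/dθ² = (145)²·(-0.024086) = -506.66 m/s²;  |a| = 506.66 m/s².

507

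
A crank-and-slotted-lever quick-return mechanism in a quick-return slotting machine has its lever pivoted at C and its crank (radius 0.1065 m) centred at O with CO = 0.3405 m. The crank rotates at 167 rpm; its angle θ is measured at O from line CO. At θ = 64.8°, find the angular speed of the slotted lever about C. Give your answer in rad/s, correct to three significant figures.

ω = 17.49 rad/s (from 167 rpm).
Crank pin A relative to C: A = (d + r cosθ, r sinθ); lever angle φ = atan2(r sinθ, d + r cosθ).
Differentiating tanφ: φ̇ = rω(d cosθ + r)/(d² + r² + 2dr cosθ).
d² + r² + 2dr cosθ = |CA|² = 0.158163 m²;  d cosθ + r = +0.25148 m.
|ω_lever| = |0.1065·17.49·+0.25148| / 0.158163 = 2.9614 rad/s.

2.96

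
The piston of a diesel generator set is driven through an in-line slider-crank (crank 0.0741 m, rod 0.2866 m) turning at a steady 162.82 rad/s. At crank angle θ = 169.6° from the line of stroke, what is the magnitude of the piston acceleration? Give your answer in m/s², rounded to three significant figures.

ω = 162.8 rad/s
x(θ) = r cosθ + √(L² − r² sin²θ); with ω constant, a = ω²·d²x/dθ².
d²x/dθ² = −r cosθ − r²(cos2θ)/√u − r⁴ sin²2θ/(4u^{3/2}),  u = L² − r² sin²θ = 0.0819606 m².
Substituting r = 0.0741 m, L = 0.2866 m, θ = 169.6°: d²x/dθ² = +0.054913 m.
a = ω²·d²x/dθ² = (162.8)²·(+0.054913) = +1455.8 m/s²;  |a| = 1455.8 m/s².

1460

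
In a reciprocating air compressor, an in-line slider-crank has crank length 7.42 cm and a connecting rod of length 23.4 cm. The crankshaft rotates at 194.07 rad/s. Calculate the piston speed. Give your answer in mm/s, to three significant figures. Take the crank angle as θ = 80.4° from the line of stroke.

ω = 194.1 rad/s
For an in-line slider-crank, x = r cosθ + √(L² − r² sin²θ), so v = −rω sinθ·[1 + r cosθ/√(L² − r² sin²θ)].
With r = 0.0742 m, L = 0.234 m, θ = 80.4°: √(L² − r² sin²θ) = 0.22227 m.
v = −0.0742·194.1·0.98600·[1 + 0.0742·0.16677/0.22227] = -14.989 m/s.
|v| = 14.989 m/s = 14989 mm/s.

15000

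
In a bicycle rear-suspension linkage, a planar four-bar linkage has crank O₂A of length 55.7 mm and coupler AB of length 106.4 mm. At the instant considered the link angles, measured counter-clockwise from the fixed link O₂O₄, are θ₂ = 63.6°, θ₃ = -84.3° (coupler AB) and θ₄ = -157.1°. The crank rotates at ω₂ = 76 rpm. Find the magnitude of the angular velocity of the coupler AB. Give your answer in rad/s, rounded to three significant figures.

2.84

ω₂ = 7.959 rad/s (from 76 rpm).
Differentiating the loop-closure r₂e^{iθ₂}+r₃e^{iθ₃}=r₁+r₄e^{iθ₄} gives r₂ω₂e^{iθ₂}+r₃ω₃e^{iθ₃}=r₄ω₄e^{iθ₄}.
Eliminating the other unknown: ω₃ = r₂ω₂ sin(θ₄−θ₂) / [r₃ sin(θ₃−θ₄)].
Numerator sine = +0.65210; denominator sine = +0.95528.
Result = 0.0557·7.959·(+0.65210) / (0.1064·(+0.95528)) = +2.8441 rad/s; magnitude 2.8441 rad/s.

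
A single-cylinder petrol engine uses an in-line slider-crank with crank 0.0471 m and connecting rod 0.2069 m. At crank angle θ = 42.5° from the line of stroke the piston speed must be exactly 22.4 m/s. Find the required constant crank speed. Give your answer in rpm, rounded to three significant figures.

5750

For an in-line slider-crank, |v_piston| = rω|sinθ|·[1 + r cosθ/√(L² − r² sin²θ)].
With r = 0.0471 m, L = 0.2069 m, θ = 42.5°: the bracketed kinematic factor |dx/dθ| = 0.037225 m.
ω = v/|dx/dθ| = 22.4/0.037225 = 601.74 rad/s.
N = 60ω/(2π) = 5746.2 rpm.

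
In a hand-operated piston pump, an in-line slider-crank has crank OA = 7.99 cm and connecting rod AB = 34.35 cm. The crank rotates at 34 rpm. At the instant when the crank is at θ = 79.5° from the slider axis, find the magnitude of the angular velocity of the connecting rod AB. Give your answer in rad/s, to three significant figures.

ω = 3.56 rad/s (converted from 34 rpm).
The rod makes angle φ with the slider axis where L sinφ = r sinθ; differentiating, L cosφ·φ̇ = r ω cosθ.
L cosφ = √(L² − r² sin²θ) = 0.3344 m.
|ω_rod| = r ω |cosθ| / √(L² − r² sin²θ) = 0.0799·3.56·0.18224/0.3344 = 0.15503 rad/s.

0.155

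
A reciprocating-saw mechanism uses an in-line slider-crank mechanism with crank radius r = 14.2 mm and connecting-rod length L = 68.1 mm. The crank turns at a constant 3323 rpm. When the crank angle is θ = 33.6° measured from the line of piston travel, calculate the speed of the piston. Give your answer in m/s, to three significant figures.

ω = 2π·3323/60 = 348 rad/s
For an in-line slider-crank, x = r cosθ + √(L² − r² sin²θ), so v = −rω sinθ·[1 + r cosθ/√(L² − r² sin²θ)].
With r = 0.0142 m, L = 0.0681 m, θ = 33.6°: √(L² − r² sin²θ) = 0.067645 m.
v = −0.0142·348·0.55339·[1 + 0.0142·0.83292/0.067645] = -3.2126 m/s.
|v| = 3.2126 m/s.

3.21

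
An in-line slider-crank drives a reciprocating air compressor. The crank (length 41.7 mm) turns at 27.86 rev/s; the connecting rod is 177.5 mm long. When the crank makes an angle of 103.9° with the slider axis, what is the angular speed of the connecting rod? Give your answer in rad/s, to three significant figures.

10.1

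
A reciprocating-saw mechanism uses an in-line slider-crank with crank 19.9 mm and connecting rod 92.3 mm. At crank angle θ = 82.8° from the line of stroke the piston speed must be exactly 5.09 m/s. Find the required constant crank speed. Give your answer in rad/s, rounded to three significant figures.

251

For an in-line slider-crank, |v_piston| = rω|sinθ|·[1 + r cosθ/√(L² − r² sin²θ)].
With r = 0.0199 m, L = 0.0923 m, θ = 82.8°: the bracketed kinematic factor |dx/dθ| = 0.020289 m.
ω = v/|dx/dθ| = 5.09/0.020289 = 250.87 rad/s.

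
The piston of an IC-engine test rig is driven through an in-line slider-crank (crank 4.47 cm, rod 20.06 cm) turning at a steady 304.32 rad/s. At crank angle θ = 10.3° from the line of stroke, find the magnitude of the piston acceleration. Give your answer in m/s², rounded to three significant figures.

ω = 304.3 rad/s
x(θ) = r cosθ + √(L² − r² sin²θ); with ω constant, a = ω²·d²x/dθ².
d²x/dθ² = −r cosθ − r²(cos2θ)/√u − r⁴ sin²2θ/(4u^{3/2}),  u = L² − r² sin²θ = 0.0401765 m².
Substituting r = 0.0447 m, L = 0.2006 m, θ = 10.3°: d²x/dθ² = -0.053326 m.
a = ω²·d²x/dθ² = (304.3)²·(-0.053326) = -4938.6 m/s²;  |a| = 4938.6 m/s².

4940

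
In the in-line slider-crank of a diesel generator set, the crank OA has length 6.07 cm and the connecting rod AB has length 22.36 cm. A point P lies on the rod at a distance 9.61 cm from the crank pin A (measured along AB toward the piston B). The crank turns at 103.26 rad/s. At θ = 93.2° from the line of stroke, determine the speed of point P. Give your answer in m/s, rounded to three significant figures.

ω = 103.3 rad/s.  Crank-pin speed |V_A| = rω = 6.2679 m/s, perpendicular to OA.
Rod angle: sinφ = −(r/L) sinθ ⇒ φ = -15.726°; ω_rod = −rω cosθ/√(L²−r²sin²θ) = +1.6256 rad/s.
V_P = V_A + ω_rod × AP, with AP = 0.0961 m along the rod.
Components: V_Px = −rω sinθ − a·ω_rod·sinφ = -6.2158 m/s;  V_Py = rω cosθ + a·ω_rod·cosφ = -0.19951 m/s.
|V_P| = √(V_Px² + V_Py²) = 6.219 m/s.

6.22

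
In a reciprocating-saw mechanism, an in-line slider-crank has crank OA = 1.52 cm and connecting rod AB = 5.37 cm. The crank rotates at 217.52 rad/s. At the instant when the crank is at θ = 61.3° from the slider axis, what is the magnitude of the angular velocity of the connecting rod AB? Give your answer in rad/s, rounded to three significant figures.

30.5

ω = 217.5 rad/s
The rod makes angle φ with the slider axis where L sinφ = r sinθ; differentiating, L cosφ·φ̇ = r ω cosθ.
L cosφ = √(L² − r² sin²θ) = 0.052019 m.
|ω_rod| = r ω |cosθ| / √(L² − r² sin²θ) = 0.0152·217.5·0.48022/0.052019 = 30.523 rad/s.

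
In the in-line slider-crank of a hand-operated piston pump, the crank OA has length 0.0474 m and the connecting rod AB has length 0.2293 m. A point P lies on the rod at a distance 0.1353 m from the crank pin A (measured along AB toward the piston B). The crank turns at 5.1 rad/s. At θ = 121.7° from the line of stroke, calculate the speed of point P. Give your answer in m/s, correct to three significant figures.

ω = 5.1 rad/s.  Crank-pin speed |V_A| = rω = 0.24174 m/s, perpendicular to OA.
Rod angle: sinφ = −(r/L) sinθ ⇒ φ = -10.130°; ω_rod = −rω cosθ/√(L²−r²sin²θ) = +0.56275 rad/s.
V_P = V_A + ω_rod × AP, with AP = 0.1353 m along the rod.
Components: V_Px = −rω sinθ − a·ω_rod·sinφ = -0.19228 m/s;  V_Py = rω cosθ + a·ω_rod·cosφ = -0.052074 m/s.
|V_P| = √(V_Px² + V_Py²) = 0.19921 m/s.

0.199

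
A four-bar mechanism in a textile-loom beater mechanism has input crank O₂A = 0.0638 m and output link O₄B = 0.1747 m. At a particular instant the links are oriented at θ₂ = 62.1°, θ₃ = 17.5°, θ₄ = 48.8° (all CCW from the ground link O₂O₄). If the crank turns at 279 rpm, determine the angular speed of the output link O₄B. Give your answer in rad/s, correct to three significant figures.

ω₂ = 29.22 rad/s (from 279 rpm).
Differentiating the loop-closure r₂e^{iθ₂}+r₃e^{iθ₃}=r₁+r₄e^{iθ₄} gives r₂ω₂e^{iθ₂}+r₃ω₃e^{iθ₃}=r₄ω₄e^{iθ₄}.
Eliminating the other unknown: ω₄ = r₂ω₂ sin(θ₂−θ₃) / [r₄ sin(θ₄−θ₃)].
Numerator sine = +0.70215; denominator sine = +0.51952.
Result = 0.0638·29.22·(+0.70215) / (0.1747·(+0.51952)) = +14.421 rad/s; magnitude 14.421 rad/s.

14.4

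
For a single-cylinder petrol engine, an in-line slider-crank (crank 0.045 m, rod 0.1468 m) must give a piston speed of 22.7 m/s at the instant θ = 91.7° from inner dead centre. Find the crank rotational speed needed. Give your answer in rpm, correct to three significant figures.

4870

For an in-line slider-crank, |v_piston| = rω|sinθ|·[1 + r cosθ/√(L² − r² sin²θ)].
With r = 0.045 m, L = 0.1468 m, θ = 91.7°: the bracketed kinematic factor |dx/dθ| = 0.04455 m.
ω = v/|dx/dθ| = 22.7/0.04455 = 509.53 rad/s.
N = 60ω/(2π) = 4865.7 rpm.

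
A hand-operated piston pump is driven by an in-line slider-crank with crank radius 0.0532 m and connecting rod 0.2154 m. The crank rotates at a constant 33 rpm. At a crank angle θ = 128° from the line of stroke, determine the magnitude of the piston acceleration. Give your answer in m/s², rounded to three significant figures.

0.427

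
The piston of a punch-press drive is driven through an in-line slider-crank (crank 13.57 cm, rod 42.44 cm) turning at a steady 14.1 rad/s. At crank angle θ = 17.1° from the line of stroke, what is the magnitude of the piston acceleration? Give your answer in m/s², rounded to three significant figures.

33.0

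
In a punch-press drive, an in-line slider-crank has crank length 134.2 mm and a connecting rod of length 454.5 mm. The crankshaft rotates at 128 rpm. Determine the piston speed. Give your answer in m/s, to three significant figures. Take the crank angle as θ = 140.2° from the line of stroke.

0.885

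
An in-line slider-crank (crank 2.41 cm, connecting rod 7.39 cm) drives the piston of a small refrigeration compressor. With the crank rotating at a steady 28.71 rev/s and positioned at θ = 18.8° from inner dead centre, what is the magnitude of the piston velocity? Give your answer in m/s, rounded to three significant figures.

1.84

ω = 2π·28.7 = 180.4 rad/s
For an in-line slider-crank, x = r cosθ + √(L² − r² sin²θ), so v = −rω sinθ·[1 + r cosθ/√(L² − r² sin²θ)].
With r = 0.0241 m, L = 0.0739 m, θ = 18.8°: √(L² − r² sin²θ) = 0.073491 m.
v = −0.0241·180.4·0.32227·[1 + 0.0241·0.94665/0.073491] = -1.8359 m/s.
|v| = 1.8359 m/s.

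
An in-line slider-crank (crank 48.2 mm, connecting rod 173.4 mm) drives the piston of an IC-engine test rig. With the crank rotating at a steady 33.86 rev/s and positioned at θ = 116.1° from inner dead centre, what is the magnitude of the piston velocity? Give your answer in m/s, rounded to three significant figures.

8.05

ω = 2π·33.9 = 212.7 rad/s
For an in-line slider-crank, x = r cosθ + √(L² − r² sin²θ), so v = −rω sinθ·[1 + r cosθ/√(L² − r² sin²θ)].
With r = 0.0482 m, L = 0.1734 m, θ = 116.1°: √(L² − r² sin²θ) = 0.16791 m.
v = −0.0482·212.7·0.89803·[1 + 0.0482·-0.43994/0.16791] = -8.0458 m/s.
|v| = 8.0458 m/s.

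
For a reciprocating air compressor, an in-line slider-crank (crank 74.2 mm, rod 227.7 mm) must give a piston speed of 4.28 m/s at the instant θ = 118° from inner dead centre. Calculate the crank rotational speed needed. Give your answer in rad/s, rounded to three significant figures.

For an in-line slider-crank, |v_piston| = rω|sinθ|·[1 + r cosθ/√(L² − r² sin²θ)].
With r = 0.0742 m, L = 0.2277 m, θ = 118°: the bracketed kinematic factor |dx/dθ| = 0.055049 m.
ω = v/|dx/dθ| = 4.28/0.055049 = 77.748 rad/s.

77.7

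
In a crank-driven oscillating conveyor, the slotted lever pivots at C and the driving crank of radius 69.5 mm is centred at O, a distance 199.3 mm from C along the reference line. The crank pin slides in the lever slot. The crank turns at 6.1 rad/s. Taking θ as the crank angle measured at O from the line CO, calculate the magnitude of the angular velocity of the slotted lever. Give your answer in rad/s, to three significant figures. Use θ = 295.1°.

ω = 6.1 rad/s
Crank pin A relative to C: A = (d + r cosθ, r sinθ); lever angle φ = atan2(r sinθ, d + r cosθ).
Differentiating tanφ: φ̇ = rω(d cosθ + r)/(d² + r² + 2dr cosθ).
d² + r² + 2dr cosθ = |CA|² = 0.0563022 m²;  d cosθ + r = +0.15404 m.
|ω_lever| = |0.0695·6.1·+0.15404| / 0.0563022 = 1.1599 rad/s.

1.16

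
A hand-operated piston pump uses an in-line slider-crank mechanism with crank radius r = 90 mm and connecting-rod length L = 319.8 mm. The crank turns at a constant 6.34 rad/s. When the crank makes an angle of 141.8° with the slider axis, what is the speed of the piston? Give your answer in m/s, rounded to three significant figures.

0.274

ω = 6.34 rad/s
For an in-line slider-crank, x = r cosθ + √(L² − r² sin²θ), so v = −rω sinθ·[1 + r cosθ/√(L² − r² sin²θ)].
With r = 0.09 m, L = 0.3198 m, θ = 141.8°: √(L² − r² sin²θ) = 0.31492 m.
v = −0.09·6.34·0.61841·[1 + 0.09·-0.78586/0.31492] = -0.27361 m/s.
|v| = 0.27361 m/s.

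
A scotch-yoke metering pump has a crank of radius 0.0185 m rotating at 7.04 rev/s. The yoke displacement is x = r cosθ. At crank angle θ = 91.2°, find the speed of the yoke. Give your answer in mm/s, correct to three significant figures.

ω = 44.23 rad/s (from 7.04 rev/s).
x = r cosθ ⇒ ẋ = −rω sinθ.
|v| = rω|sinθ| = 0.0185·44.23·|sin 91.2°| = 0.81814 m/s = 818.14 mm/s.

818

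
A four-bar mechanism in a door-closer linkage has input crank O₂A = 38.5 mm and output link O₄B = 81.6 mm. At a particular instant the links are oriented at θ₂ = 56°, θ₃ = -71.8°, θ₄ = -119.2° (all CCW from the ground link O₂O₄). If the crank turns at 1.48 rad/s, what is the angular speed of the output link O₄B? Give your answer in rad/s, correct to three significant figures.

ω₂ = 1.48 rad/s
Differentiating the loop-closure r₂e^{iθ₂}+r₃e^{iθ₃}=r₁+r₄e^{iθ₄} gives r₂ω₂e^{iθ₂}+r₃ω₃e^{iθ₃}=r₄ω₄e^{iθ₄}.
Eliminating the other unknown: ω₄ = r₂ω₂ sin(θ₂−θ₃) / [r₄ sin(θ₄−θ₃)].
Numerator sine = +0.79016; denominator sine = -0.73610.
Result = 0.0385·1.48·(+0.79016) / (0.0816·(-0.73610)) = -0.74957 rad/s; magnitude 0.74957 rad/s.

0.750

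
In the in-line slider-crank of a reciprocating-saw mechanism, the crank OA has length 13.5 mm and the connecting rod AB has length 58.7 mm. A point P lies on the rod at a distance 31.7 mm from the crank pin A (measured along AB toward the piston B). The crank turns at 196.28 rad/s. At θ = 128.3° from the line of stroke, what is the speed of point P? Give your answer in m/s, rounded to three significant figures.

2.06

ω = 196.3 rad/s.  Crank-pin speed |V_A| = rω = 2.6498 m/s, perpendicular to OA.
Rod angle: sinφ = −(r/L) sinθ ⇒ φ = -10.398°; ω_rod = −rω cosθ/√(L²−r²sin²θ) = +28.445 rad/s.
V_P = V_A + ω_rod × AP, with AP = 0.0317 m along the rod.
Components: V_Px = −rω sinθ − a·ω_rod·sinφ = -1.9167 m/s;  V_Py = rω cosθ + a·ω_rod·cosφ = -0.75539 m/s.
|V_P| = √(V_Px² + V_Py²) = 2.0602 m/s.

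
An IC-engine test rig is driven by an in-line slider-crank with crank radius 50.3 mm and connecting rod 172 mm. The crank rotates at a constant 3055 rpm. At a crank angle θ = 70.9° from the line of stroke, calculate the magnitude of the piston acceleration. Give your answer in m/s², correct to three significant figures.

ω = 2π·3055/60 = 319.9 rad/s
x(θ) = r cosθ + √(L² − r² sin²θ); with ω constant, a = ω²·d²x/dθ².
d²x/dθ² = −r cosθ − r²(cos2θ)/√u − r⁴ sin²2θ/(4u^{3/2}),  u = L² − r² sin²θ = 0.0273248 m².
Substituting r = 0.0503 m, L = 0.172 m, θ = 70.9°: d²x/dθ² = -0.0045664 m.
a = ω²·d²x/dθ² = (319.9)²·(-0.0045664) = -467.36 m/s²;  |a| = 467.36 m/s².

467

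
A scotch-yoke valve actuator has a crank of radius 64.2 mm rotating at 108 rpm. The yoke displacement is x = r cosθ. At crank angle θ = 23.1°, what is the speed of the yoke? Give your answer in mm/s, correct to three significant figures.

285

ω = 11.31 rad/s (from 108 rpm).
x = r cosθ ⇒ ẋ = −rω sinθ.
|v| = rω|sinθ| = 0.0642·11.31·|sin 23.1°| = 0.28487 m/s = 284.87 mm/s.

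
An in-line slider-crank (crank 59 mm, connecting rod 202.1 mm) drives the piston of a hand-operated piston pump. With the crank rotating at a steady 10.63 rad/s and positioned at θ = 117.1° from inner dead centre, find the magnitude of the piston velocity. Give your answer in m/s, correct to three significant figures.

0.481

ω = 10.63 rad/s
For an in-line slider-crank, x = r cosθ + √(L² − r² sin²θ), so v = −rω sinθ·[1 + r cosθ/√(L² − r² sin²θ)].
With r = 0.059 m, L = 0.2021 m, θ = 117.1°: √(L² − r² sin²θ) = 0.19516 m.
v = −0.059·10.63·0.89021·[1 + 0.059·-0.45554/0.19516] = -0.48142 m/s.
|v| = 0.48142 m/s.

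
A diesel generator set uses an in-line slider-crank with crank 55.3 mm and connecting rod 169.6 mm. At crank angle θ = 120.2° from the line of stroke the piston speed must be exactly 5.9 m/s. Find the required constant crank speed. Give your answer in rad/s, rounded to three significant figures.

For an in-line slider-crank, |v_piston| = rω|sinθ|·[1 + r cosθ/√(L² − r² sin²θ)].
With r = 0.0553 m, L = 0.1696 m, θ = 120.2°: the bracketed kinematic factor |dx/dθ| = 0.039624 m.
ω = v/|dx/dθ| = 5.9/0.039624 = 148.9 rad/s.

149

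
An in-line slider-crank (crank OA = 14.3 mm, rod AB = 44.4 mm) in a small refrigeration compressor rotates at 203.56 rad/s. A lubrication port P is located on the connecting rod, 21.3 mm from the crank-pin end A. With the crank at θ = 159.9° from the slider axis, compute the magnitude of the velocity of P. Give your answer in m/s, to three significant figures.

1.66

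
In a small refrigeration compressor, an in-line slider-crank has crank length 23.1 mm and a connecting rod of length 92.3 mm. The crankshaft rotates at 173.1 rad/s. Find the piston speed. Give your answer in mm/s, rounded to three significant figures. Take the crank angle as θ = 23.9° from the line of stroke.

1990

ω = 173.1 rad/s
For an in-line slider-crank, x = r cosθ + √(L² − r² sin²θ), so v = −rω sinθ·[1 + r cosθ/√(L² − r² sin²θ)].
With r = 0.0231 m, L = 0.0923 m, θ = 23.9°: √(L² − r² sin²θ) = 0.091824 m.
v = −0.0231·173.1·0.40514·[1 + 0.0231·0.91425/0.091824] = -1.9926 m/s.
|v| = 1.9926 m/s = 1992.6 mm/s.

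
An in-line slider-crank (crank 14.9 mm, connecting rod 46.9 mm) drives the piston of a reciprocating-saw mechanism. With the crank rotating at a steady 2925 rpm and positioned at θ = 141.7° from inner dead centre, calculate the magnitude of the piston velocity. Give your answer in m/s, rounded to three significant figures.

2.11

ω = 2π·2925/60 = 306.3 rad/s
For an in-line slider-crank, x = r cosθ + √(L² − r² sin²θ), so v = −rω sinθ·[1 + r cosθ/√(L² − r² sin²θ)].
With r = 0.0149 m, L = 0.0469 m, θ = 141.7°: √(L² − r² sin²θ) = 0.045982 m.
v = −0.0149·306.3·0.61978·[1 + 0.0149·-0.78478/0.045982] = -2.1093 m/s.
|v| = 2.1093 m/s.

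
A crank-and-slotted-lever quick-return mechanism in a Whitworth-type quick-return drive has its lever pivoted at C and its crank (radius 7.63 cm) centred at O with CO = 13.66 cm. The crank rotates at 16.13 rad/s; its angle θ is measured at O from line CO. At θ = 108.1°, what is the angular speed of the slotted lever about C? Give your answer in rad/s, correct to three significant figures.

2.31

ω = 16.13 rad/s
Crank pin A relative to C: A = (d + r cosθ, r sinθ); lever angle φ = atan2(r sinθ, d + r cosθ).
Differentiating tanφ: φ̇ = rω(d cosθ + r)/(d² + r² + 2dr cosθ).
d² + r² + 2dr cosθ = |CA|² = 0.0180052 m²;  d cosθ + r = +0.033862 m.
|ω_lever| = |0.0763·16.13·+0.033862| / 0.0180052 = 2.3146 rad/s.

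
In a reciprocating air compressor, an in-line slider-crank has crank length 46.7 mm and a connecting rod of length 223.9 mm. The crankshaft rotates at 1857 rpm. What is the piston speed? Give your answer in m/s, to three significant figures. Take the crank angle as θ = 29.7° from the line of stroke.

5.32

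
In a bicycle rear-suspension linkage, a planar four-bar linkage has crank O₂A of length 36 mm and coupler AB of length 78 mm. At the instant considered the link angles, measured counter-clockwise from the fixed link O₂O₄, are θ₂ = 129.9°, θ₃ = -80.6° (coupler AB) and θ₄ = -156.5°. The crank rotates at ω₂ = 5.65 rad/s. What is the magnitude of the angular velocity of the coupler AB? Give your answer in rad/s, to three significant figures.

2.58

ω₂ = 5.65 rad/s
Differentiating the loop-closure r₂e^{iθ₂}+r₃e^{iθ₃}=r₁+r₄e^{iθ₄} gives r₂ω₂e^{iθ₂}+r₃ω₃e^{iθ₃}=r₄ω₄e^{iθ₄}.
Eliminating the other unknown: ω₃ = r₂ω₂ sin(θ₄−θ₂) / [r₃ sin(θ₃−θ₄)].
Numerator sine = +0.95931; denominator sine = +0.96987.
Result = 0.036·5.65·(+0.95931) / (0.078·(+0.96987)) = +2.5793 rad/s; magnitude 2.5793 rad/s.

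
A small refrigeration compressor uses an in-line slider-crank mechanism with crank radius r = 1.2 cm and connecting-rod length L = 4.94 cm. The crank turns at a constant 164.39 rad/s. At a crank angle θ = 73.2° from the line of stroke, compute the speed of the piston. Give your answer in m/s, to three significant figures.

2.02

ω = 164.4 rad/s
For an in-line slider-crank, x = r cosθ + √(L² − r² sin²θ), so v = −rω sinθ·[1 + r cosθ/√(L² − r² sin²θ)].
With r = 0.012 m, L = 0.0494 m, θ = 73.2°: √(L² − r² sin²θ) = 0.048046 m.
v = −0.012·164.4·0.95732·[1 + 0.012·0.28903/0.048046] = -2.0248 m/s.
|v| = 2.0248 m/s.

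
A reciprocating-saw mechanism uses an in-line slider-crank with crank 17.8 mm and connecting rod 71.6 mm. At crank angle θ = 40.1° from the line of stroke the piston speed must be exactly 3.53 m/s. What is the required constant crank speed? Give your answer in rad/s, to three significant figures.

For an in-line slider-crank, |v_piston| = rω|sinθ|·[1 + r cosθ/√(L² − r² sin²θ)].
With r = 0.0178 m, L = 0.0716 m, θ = 40.1°: the bracketed kinematic factor |dx/dθ| = 0.013674 m.
ω = v/|dx/dθ| = 3.53/0.013674 = 258.15 rad/s.

258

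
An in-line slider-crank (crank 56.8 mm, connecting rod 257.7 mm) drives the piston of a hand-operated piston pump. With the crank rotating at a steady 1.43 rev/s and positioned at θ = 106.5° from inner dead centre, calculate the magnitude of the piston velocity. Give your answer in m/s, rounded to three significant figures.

ω = 2π·1.43 = 8.985 rad/s
For an in-line slider-crank, x = r cosθ + √(L² − r² sin²θ), so v = −rω sinθ·[1 + r cosθ/√(L² − r² sin²θ)].
With r = 0.0568 m, L = 0.2577 m, θ = 106.5°: √(L² − r² sin²θ) = 0.25188 m.
v = −0.0568·8.985·0.95882·[1 + 0.0568·-0.28402/0.25188] = -0.45799 m/s.
|v| = 0.45799 m/s.

0.458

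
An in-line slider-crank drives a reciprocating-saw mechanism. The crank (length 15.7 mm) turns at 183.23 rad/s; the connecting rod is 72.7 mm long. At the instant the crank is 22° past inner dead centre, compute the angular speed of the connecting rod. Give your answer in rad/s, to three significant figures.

36.8

ω = 183.2 rad/s
The rod makes angle φ with the slider axis where L sinφ = r sinθ; differentiating, L cosφ·φ̇ = r ω cosθ.
L cosφ = √(L² − r² sin²θ) = 0.072462 m.
|ω_rod| = r ω |cosθ| / √(L² − r² sin²θ) = 0.0157·183.2·0.92718/0.072462 = 36.809 rad/s.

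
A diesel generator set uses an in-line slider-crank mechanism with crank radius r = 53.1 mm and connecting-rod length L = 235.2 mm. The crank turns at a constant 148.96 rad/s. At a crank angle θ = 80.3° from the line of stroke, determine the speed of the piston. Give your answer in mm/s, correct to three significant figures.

8100

ω = 149 rad/s
For an in-line slider-crank, x = r cosθ + √(L² − r² sin²θ), so v = −rω sinθ·[1 + r cosθ/√(L² − r² sin²θ)].
With r = 0.0531 m, L = 0.2352 m, θ = 80.3°: √(L² − r² sin²θ) = 0.2293 m.
v = −0.0531·149·0.98570·[1 + 0.0531·0.16849/0.2293] = -8.1009 m/s.
|v| = 8.1009 m/s = 8100.9 mm/s.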